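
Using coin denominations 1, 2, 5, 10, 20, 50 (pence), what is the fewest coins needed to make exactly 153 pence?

5

Greedy: take as many of the largest coin as possible, then repeat with the remainder.
153 = 3×50 + 1×2 + 1×1
Total coins = 3 + 1 + 1 = 5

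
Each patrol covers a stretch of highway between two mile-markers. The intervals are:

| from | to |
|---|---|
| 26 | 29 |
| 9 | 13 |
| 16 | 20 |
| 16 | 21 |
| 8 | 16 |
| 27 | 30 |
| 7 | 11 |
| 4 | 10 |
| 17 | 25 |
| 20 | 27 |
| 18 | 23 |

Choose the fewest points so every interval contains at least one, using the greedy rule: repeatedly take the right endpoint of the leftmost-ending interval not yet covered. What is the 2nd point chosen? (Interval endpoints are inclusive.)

20

Process intervals by earliest right end; each time one isn't hit yet, stab at its right endpoint.
Sorted: [4,10] [7,11] [9,13] [8,16] [16,20] [16,21] [18,23] [17,25] [20,27] [26,29] [27,30]
{[4,10],[7,11],[9,13],[8,16]} hit by 10; {[16,20],[16,21],[18,23],[17,25],[20,27]} hit by 20; {[26,29],[27,30]} hit by 29.
Points: 10, 20, 29 (3 total).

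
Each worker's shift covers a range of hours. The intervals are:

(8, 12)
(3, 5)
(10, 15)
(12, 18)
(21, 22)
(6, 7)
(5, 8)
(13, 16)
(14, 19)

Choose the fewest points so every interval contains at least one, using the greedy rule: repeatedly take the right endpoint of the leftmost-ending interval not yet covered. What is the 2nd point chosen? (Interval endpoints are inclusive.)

7

Process intervals by earliest right end; each time one isn't hit yet, stab at its right endpoint.
Sorted: [3,5] [6,7] [5,8] [8,12] [10,15] [13,16] [12,18] [14,19] [21,22]
{[3,5]} hit by 5; {[6,7],[5,8]} hit by 7; {[8,12],[10,15]} hit by 12; {[13,16],[12,18],[14,19]} hit by 16; {[21,22]} hit by 22.
Points: 5, 7, 12, 16, 22 (5 total).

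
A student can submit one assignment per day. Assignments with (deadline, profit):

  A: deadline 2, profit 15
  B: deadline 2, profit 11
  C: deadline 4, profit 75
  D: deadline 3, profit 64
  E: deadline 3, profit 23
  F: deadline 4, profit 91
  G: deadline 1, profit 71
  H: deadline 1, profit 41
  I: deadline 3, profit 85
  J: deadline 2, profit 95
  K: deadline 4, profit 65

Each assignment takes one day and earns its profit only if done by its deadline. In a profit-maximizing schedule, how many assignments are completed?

4

By profit: J(d2,95), F(d4,91), I(d3,85), C(d4,75), G(d1,71), K(d4,65), D(d3,64), H(d1,41), E(d3,23), A(d2,15), B(d2,11)
J→slot 2; F→slot 4; I→slot 3; C→slot 1; G skipped; K skipped; D skipped; H skipped; E skipped; A skipped; B skipped.
4 of 11 scheduled.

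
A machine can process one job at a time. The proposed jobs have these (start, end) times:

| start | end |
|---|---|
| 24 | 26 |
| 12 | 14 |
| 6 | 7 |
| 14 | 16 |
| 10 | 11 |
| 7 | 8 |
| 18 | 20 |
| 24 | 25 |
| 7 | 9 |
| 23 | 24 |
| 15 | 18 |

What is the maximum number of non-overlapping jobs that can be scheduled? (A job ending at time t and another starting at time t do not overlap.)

By end time: (6,7), (7,8), (7,9), (10,11), (12,14), (14,16), (15,18), (18,20), (23,24), (24,25), (24,26).
Pick (6,7); next start ≥ 7 → (7,8); next start ≥ 8 → (10,11); next start ≥ 11 → (12,14); next start ≥ 14 → (14,16); next start ≥ 16 → (18,20); next start ≥ 20 → (23,24); next start ≥ 24 → (24,25).
Selected 8 jobs.

8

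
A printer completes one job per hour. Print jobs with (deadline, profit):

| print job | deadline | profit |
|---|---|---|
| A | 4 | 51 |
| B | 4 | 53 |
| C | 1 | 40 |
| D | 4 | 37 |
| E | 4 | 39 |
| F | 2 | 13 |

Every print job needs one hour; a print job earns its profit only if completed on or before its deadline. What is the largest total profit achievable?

183

Sort by profit descending; place each in the latest free slot ≤ its deadline.
By profit: B(d4,53), A(d4,51), C(d1,40), E(d4,39), D(d4,37), F(d2,13)
B→slot 4; A→slot 3; C→slot 1; E→slot 2; D skipped; F skipped.
Profit = 40 + 39 + 51 + 53 = 183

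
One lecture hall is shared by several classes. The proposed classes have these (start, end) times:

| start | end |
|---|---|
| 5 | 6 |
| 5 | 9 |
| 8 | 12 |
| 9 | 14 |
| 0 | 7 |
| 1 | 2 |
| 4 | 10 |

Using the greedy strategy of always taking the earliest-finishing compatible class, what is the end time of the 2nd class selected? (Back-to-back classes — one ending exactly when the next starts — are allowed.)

Sorted by end: (1,2)  (5,6)  (0,7)  (5,9)  (4,10)  (8,12)  (9,14)
take (1,2); take (5,6); skip (4,10); take (8,12).
Selected: (1,2) (5,6) (8,12)

6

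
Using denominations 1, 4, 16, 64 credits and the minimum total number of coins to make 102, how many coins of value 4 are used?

102 − 1×64→38 − 2×16→6 − 1×4→2 − 2×1→0
Count of 4: 1

1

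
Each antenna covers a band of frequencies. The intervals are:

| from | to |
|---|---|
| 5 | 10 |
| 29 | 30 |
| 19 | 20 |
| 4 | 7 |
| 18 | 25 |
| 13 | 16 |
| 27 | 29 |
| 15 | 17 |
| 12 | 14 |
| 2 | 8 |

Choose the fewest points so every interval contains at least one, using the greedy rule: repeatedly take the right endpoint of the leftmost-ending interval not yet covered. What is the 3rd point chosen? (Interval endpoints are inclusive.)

17

Sorted: [4,7] [2,8] [5,10] [12,14] [13,16] [15,17] [19,20] [18,25] [27,29] [29,30]
{[4,7],[2,8],[5,10]} hit by 7; {[12,14],[13,16]} hit by 14; {[15,17]} hit by 17; {[19,20],[18,25]} hit by 20; {[27,29],[29,30]} hit by 29.
Points: 7, 14, 17, 20, 29 (5 total).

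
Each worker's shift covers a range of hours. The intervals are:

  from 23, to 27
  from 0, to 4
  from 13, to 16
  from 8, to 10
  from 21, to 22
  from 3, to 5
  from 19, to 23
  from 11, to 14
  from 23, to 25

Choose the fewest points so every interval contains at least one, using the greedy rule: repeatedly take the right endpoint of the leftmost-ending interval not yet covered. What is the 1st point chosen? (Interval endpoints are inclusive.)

4

Sorted: [0,4] [3,5] [8,10] [11,14] [13,16] [21,22] [19,23] [23,25] [23,27]
{[0,4],[3,5]} hit by 4; {[8,10]} hit by 10; {[11,14],[13,16]} hit by 14; {[21,22],[19,23]} hit by 22; {[23,25],[23,27]} hit by 25.
Points: 4, 10, 14, 22, 25 (5 total).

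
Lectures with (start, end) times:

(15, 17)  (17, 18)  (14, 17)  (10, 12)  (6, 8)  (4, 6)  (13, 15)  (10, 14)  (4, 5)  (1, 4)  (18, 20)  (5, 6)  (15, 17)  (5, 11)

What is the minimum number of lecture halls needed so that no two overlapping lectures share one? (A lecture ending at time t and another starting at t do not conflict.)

Events (time:±→running): 1:+→1 4:-→0 4:+→1 4:+→2 5:-→1 5:+→2 5:+→3 … peak 3.

3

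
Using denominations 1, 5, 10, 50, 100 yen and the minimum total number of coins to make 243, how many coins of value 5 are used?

0

Greedy: take as many of the largest coin as possible, then repeat with the remainder.
243 − 2×100→43 − 4×10→3 − 3×1→0
Count of 5: 0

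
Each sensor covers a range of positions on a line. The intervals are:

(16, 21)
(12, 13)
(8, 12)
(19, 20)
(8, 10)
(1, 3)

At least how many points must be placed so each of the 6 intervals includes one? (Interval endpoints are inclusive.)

Sorted: [1,3] [8,10] [8,12] [12,13] [19,20] [16,21]
{[1,3]} hit by 3; {[8,10],[8,12]} hit by 10; {[12,13]} hit by 13; {[19,20],[16,21]} hit by 20.
Points: 3, 10, 13, 20 (4 total).

4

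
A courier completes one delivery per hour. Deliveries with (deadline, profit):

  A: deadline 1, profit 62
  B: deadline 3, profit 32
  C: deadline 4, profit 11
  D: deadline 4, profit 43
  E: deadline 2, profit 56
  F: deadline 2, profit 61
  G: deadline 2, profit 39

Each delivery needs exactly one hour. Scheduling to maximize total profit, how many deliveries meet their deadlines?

By profit: A(d1,62), F(d2,61), E(d2,56), D(d4,43), G(d2,39), B(d3,32), C(d4,11)
A→slot 1; F→slot 2; E skipped; D→slot 4; G skipped; B→slot 3; C skipped.
4 of 7 scheduled.

4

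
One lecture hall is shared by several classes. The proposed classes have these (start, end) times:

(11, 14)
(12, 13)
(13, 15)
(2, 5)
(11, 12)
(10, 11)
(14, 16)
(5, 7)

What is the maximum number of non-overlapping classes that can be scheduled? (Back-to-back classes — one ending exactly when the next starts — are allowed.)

Sort by end time and greedily take each interval whose start is ≥ the last chosen end.
By end time: (2,5), (5,7), (10,11), (11,12), (12,13), (11,14), (13,15), (14,16).
Pick (2,5); next start ≥ 5 → (5,7); next start ≥ 7 → (10,11); next start ≥ 11 → (11,12); next start ≥ 12 → (12,13); next start ≥ 13 → (13,15).
Selected 6 classes.

6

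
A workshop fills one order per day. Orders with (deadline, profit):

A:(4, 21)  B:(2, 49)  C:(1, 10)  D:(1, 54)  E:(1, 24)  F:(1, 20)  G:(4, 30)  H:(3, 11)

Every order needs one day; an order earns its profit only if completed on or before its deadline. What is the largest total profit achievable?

154

Profit order: D=54 B=49 G=30 E=24 A=21 F=20 H=11 C=10
Assign: D→slot 1, B→slot 2, G→slot 4, E skipped, A→slot 3, F skipped, H skipped, C skipped.
Slots: [1:D] [2:B] [3:A] [4:G]
Profit = 54 + 49 + 21 + 30 = 154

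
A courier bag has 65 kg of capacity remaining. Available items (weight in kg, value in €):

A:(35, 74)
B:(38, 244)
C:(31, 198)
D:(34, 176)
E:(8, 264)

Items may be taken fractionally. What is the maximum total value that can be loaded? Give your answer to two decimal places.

Sort by value per unit weight and fill in that order.
Ratios (sorted): E 33.00, B 6.42, C 6.39, D 5.18, A 2.11
take E (8 @ 264); take B (38 @ 244); take 19/31 of C → 121.35. Capacity used 65/65.
Total value = 629.35

629.35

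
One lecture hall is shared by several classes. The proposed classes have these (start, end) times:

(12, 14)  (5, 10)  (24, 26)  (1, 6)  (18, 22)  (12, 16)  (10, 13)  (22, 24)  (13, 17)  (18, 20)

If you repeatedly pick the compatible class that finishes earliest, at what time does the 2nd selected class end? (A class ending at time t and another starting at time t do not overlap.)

By end time: (1,6), (5,10), (10,13), (12,14), (12,16), (13,17), (18,20), (18,22), (22,24), (24,26).
Pick (1,6); next start ≥ 6 → (10,13); next start ≥ 13 → (13,17); next start ≥ 17 → (18,20); next start ≥ 20 → (22,24); next start ≥ 24 → (24,26).
Selected: (1,6) (10,13) (13,17) (18,20) (22,24) (24,26)

13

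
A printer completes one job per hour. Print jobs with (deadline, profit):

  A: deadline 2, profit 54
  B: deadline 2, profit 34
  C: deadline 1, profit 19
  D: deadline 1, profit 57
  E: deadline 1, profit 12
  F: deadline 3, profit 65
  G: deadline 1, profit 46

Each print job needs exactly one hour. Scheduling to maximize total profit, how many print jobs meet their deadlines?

3

Profit order: F=65 D=57 A=54 G=46 B=34 C=19 E=12
Assign: F→slot 3, D→slot 1, A→slot 2, G skipped, B skipped, C skipped, E skipped.
Slots: [1:D] [2:A] [3:F]
3 of 7 scheduled.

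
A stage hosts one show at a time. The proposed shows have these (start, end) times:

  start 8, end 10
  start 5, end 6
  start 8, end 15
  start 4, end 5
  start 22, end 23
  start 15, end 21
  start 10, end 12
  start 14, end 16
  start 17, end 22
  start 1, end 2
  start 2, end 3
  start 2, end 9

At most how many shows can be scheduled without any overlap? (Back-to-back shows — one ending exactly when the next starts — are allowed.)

Greedy by earliest finish: after sorting by end time, pick each interval compatible with the last pick.
By end time: (1,2), (2,3), (4,5), (5,6), (2,9), (8,10), (10,12), (8,15), (14,16), (15,21), (17,22), (22,23).
Pick (1,2); next start ≥ 2 → (2,3); next start ≥ 3 → (4,5); next start ≥ 5 → (5,6); next start ≥ 6 → (8,10); next start ≥ 10 → (10,12); next start ≥ 12 → (14,16); next start ≥ 16 → (17,22); next start ≥ 22 → (22,23).
Selected 9 shows.

9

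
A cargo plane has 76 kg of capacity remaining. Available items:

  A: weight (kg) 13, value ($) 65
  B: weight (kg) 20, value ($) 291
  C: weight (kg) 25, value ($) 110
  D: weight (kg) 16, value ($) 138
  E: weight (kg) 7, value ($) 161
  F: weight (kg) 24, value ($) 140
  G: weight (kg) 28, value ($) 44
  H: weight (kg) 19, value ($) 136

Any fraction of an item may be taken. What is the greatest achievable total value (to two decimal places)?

807.67

Greedy by value/weight ratio, highest first.
Order: E (161/7=23.00) > B (291/20=14.55) > D (138/16=8.62) > H (136/19=7.16) > F (140/24=5.83) > A (65/13=5.00) > C (110/25=4.40) > G (44/28=1.57)
Fill: take E (7 @ 161) → take B (20 @ 291) → take D (16 @ 138) → take H (19 @ 136) → take 14/24 of F → 81.67; 76/76 used.
Total value = 807.67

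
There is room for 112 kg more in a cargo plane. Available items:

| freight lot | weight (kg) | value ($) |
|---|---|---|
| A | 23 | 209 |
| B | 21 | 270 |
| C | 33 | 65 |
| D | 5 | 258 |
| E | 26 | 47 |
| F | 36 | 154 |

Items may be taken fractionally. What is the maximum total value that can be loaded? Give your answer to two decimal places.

Greedy by value/weight ratio, highest first.
Order: D (258/5=51.60) > B (270/21=12.86) > A (209/23=9.09) > F (154/36=4.28) > C (65/33=1.97) > E (47/26=1.81)
Fill: take D (5 @ 258) → take B (21 @ 270) → take A (23 @ 209) → take F (36 @ 154) → take 27/33 of C → 53.18; 112/112 used.
Total value = 944.18

944.18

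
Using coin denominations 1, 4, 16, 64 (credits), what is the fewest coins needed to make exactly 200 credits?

Greedy: take as many of the largest coin as possible, then repeat with the remainder.
200 = 3×64 + 2×4
Total coins = 3 + 2 = 5

5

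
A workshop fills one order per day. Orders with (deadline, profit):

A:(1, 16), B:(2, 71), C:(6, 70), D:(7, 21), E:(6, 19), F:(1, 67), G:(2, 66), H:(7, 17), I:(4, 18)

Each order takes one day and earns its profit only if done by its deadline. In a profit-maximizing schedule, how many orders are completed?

7

Take jobs in profit order; each goes to the latest open slot no later than its deadline.
Profit order: B=71 C=70 F=67 G=66 D=21 E=19 I=18 H=17 A=16
Assign: B→slot 2, C→slot 6, F→slot 1, G skipped, D→slot 7, E→slot 5, I→slot 4, H→slot 3, A skipped.
Slots: [1:F] [2:B] [3:H] [4:I] [5:E] [6:C] [7:D]
7 of 9 scheduled.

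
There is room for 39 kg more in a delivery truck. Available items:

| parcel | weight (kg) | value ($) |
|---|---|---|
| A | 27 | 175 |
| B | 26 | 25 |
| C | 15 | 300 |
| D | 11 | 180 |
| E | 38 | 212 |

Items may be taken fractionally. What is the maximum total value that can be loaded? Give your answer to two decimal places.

Ratios (sorted): C 20.00, D 16.36, A 6.48, E 5.58, B 0.96
take C (15 @ 300); take D (11 @ 180); take 13/27 of A → 84.26. Capacity used 39/39.
Total value = 564.26

564.26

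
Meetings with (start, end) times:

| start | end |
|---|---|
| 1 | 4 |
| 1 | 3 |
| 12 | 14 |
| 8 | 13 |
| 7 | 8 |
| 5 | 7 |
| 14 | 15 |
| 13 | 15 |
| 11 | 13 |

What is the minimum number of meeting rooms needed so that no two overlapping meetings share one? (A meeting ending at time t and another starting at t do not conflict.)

3

Count concurrent intervals with a sweep; the peak is the room count.
starts: [1, 1, 5, 7, 8, 11, 12, 13, 14]
ends:   [3, 4, 7, 8, 13, 13, 14, 15, 15]
s1→1 s1→2 e3→1 e4→0 s5→1 e7→0 s7→1 e8→0 s8→1 s11→2 s12→3  — peak 3.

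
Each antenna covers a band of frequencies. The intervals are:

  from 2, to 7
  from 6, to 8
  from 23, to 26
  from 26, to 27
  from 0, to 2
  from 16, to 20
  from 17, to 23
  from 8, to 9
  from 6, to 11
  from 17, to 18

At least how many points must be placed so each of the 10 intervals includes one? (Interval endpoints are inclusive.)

4

Sort by right endpoint; whenever an interval is uncovered, place a point at its right end.
By right end: [0,2]  [2,7]  [6,8]  [8,9]  [6,11]  [17,18]  [16,20]  [17,23]  [23,26]  [26,27]
[0,2] uncovered → point at 2; [6,8] uncovered → point at 8; [17,18] uncovered → point at 18; [23,26] uncovered → point at 26.
Points: 2, 8, 18, 26 (4 total).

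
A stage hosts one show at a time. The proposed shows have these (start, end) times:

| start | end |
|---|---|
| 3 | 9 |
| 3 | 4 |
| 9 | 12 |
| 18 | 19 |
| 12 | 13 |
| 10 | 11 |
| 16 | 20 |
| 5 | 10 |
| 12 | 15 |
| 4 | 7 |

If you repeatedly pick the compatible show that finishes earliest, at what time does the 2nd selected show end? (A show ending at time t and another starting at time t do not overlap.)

Sorted by end: (3,4)  (4,7)  (3,9)  (5,10)  (10,11)  (9,12)  (12,13)  (12,15)  (18,19)  (16,20)
take (3,4); take (4,7); skip (3,9); take (10,11); skip (9,12); take (12,13); take (18,19).
Selected: (3,4) (4,7) (10,11) (12,13) (18,19)

7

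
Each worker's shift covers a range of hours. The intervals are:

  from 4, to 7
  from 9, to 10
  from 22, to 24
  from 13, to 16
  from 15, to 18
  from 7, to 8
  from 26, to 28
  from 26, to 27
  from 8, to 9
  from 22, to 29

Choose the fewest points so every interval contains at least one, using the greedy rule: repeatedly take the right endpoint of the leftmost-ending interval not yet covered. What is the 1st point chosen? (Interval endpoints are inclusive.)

7

Sort by right endpoint; whenever an interval is uncovered, place a point at its right end.
By right end: [4,7]  [7,8]  [8,9]  [9,10]  [13,16]  [15,18]  [22,24]  [26,27]  [26,28]  [22,29]
[4,7] uncovered → point at 7; [8,9] uncovered → point at 9; [13,16] uncovered → point at 16; [22,24] uncovered → point at 24; [26,27] uncovered → point at 27.
Points: 7, 9, 16, 24, 27 (5 total).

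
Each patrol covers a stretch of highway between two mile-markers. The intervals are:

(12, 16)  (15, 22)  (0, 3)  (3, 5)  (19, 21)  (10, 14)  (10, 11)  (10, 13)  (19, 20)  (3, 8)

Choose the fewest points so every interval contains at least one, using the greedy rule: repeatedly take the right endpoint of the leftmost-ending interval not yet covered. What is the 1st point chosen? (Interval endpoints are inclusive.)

By right end: [0,3]  [3,5]  [3,8]  [10,11]  [10,13]  [10,14]  [12,16]  [19,20]  [19,21]  [15,22]
[0,3] uncovered → point at 3; [10,11] uncovered → point at 11; [12,16] uncovered → point at 16; [19,20] uncovered → point at 20.
Points: 3, 11, 16, 20 (4 total).

3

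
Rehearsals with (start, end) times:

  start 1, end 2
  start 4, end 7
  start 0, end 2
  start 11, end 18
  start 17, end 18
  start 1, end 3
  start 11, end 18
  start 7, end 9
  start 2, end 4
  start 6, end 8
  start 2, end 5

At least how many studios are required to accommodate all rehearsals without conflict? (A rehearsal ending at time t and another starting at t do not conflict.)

The answer is the maximum number of intervals overlapping at any instant.
Events (time:±→running): 0:+→1 1:+→2 1:+→3 … peak 3.

3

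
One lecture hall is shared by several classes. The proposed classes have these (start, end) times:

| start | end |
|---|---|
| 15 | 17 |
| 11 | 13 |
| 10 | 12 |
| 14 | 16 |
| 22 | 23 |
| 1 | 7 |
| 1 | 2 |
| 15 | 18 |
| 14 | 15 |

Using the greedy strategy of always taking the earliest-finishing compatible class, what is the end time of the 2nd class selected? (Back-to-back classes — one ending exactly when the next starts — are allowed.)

12

Sorted by end: (1,2)  (1,7)  (10,12)  (11,13)  (14,15)  (14,16)  (15,17)  (15,18)  (22,23)
take (1,2); take (10,12); take (14,15); take (15,17); take (22,23).
Selected: (1,2) (10,12) (14,15) (15,17) (22,23)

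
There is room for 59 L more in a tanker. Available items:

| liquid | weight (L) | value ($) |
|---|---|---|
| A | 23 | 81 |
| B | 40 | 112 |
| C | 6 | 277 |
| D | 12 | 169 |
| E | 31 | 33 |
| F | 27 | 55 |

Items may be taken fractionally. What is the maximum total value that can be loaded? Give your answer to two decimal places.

577.40

Greedy by value/weight ratio, highest first.
Order: C (277/6=46.17) > D (169/12=14.08) > A (81/23=3.52) > B (112/40=2.80) > F (55/27=2.04) > E (33/31=1.06)
Fill: take C (6 @ 277) → take D (12 @ 169) → take A (23 @ 81) → take 18/40 of B → 50.40; 59/59 used.
Total value = 577.40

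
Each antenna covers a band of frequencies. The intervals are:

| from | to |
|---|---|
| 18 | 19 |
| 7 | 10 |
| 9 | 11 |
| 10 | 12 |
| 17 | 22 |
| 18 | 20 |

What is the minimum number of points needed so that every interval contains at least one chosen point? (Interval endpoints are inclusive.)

By right end: [7,10]  [9,11]  [10,12]  [18,19]  [18,20]  [17,22]
[7,10] uncovered → point at 10; [18,19] uncovered → point at 19.
Points: 10, 19 (2 total).

2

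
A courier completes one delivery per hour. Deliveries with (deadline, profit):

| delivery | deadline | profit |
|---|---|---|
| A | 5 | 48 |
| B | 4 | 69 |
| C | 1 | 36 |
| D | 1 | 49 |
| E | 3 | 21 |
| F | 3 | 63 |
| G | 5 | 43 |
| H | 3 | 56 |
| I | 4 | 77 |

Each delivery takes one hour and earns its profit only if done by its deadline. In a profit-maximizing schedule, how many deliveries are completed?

5

Profit order: I=77 B=69 F=63 H=56 D=49 A=48 G=43 C=36 E=21
Assign: I→slot 4, B→slot 3, F→slot 2, H→slot 1, D skipped, A→slot 5, G skipped, C skipped, E skipped.
Slots: [1:H] [2:F] [3:B] [4:I] [5:A]
5 of 9 scheduled.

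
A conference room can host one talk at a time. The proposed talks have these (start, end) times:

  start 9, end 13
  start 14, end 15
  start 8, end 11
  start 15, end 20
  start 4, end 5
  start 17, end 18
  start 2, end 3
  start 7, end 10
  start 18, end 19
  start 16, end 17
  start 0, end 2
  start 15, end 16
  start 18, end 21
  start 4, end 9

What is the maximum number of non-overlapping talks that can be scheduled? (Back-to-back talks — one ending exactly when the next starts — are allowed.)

9

Order by finish time; keep every interval that doesn't clash with the previous kept one.
By end time: (0,2), (2,3), (4,5), (4,9), (7,10), (8,11), (9,13), (14,15), (15,16), (16,17), (17,18), (18,19), (15,20), (18,21).
Pick (0,2); next start ≥ 2 → (2,3); next start ≥ 3 → (4,5); next start ≥ 5 → (7,10); next start ≥ 10 → (14,15); next start ≥ 15 → (15,16); next start ≥ 16 → (16,17); next start ≥ 17 → (17,18); next start ≥ 18 → (18,19).
Selected 9 talks.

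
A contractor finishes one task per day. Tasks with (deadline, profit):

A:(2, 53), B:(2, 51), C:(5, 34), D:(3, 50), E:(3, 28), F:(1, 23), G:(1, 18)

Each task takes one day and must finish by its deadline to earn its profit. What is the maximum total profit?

188

Sort by profit descending; place each in the latest free slot ≤ its deadline.
By profit: A(d2,53), B(d2,51), D(d3,50), C(d5,34), E(d3,28), F(d1,23), G(d1,18)
A→slot 2; B→slot 1; D→slot 3; C→slot 5; E skipped; F skipped; G skipped.
Profit = 51 + 53 + 50 + 34 = 188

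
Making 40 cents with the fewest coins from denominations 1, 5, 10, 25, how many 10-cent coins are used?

1

40 = 1×25 + 1×10 + 1×5
Count of 10: 1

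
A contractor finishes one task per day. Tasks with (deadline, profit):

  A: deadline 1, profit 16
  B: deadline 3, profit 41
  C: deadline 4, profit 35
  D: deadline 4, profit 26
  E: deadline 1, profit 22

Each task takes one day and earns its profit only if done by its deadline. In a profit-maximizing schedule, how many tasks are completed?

Profit order: B=41 C=35 D=26 E=22 A=16
Assign: B→slot 3, C→slot 4, D→slot 2, E→slot 1, A skipped.
Slots: [1:E] [2:D] [3:B] [4:C]
4 of 5 scheduled.

4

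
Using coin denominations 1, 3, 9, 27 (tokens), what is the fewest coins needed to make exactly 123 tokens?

7

123 − 4×27→15 − 1×9→6 − 2×3→0
Total coins = 4 + 1 + 2 = 7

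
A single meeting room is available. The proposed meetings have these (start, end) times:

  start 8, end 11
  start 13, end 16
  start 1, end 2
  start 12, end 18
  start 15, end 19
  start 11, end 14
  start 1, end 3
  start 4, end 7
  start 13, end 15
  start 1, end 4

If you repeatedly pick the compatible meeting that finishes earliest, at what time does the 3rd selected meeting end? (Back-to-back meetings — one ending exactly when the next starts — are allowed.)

11

Sort by end time and greedily take each interval whose start is ≥ the last chosen end.
By end time: (1,2), (1,3), (1,4), (4,7), (8,11), (11,14), (13,15), (13,16), (12,18), (15,19).
Pick (1,2); next start ≥ 2 → (4,7); next start ≥ 7 → (8,11); next start ≥ 11 → (11,14); next start ≥ 14 → (15,19).
Selected: (1,2) (4,7) (8,11) (11,14) (15,19)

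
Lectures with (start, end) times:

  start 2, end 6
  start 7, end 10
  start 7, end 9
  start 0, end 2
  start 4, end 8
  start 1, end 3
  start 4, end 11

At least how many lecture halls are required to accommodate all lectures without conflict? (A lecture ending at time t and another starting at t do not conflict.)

The answer is the maximum number of intervals overlapping at any instant.
Events (time:±→running): 0:+→1 1:+→2 2:-→1 2:+→2 3:-→1 4:+→2 4:+→3 6:-→2 7:+→3 7:+→4 … peak 4.

4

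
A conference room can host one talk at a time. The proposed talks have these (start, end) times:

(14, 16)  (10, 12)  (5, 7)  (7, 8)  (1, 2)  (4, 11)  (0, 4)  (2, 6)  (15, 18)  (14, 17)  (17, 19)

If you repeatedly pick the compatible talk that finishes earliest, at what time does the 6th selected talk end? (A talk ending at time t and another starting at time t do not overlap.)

19

Sort by end time and greedily take each interval whose start is ≥ the last chosen end.
By end time: (1,2), (0,4), (2,6), (5,7), (7,8), (4,11), (10,12), (14,16), (14,17), (15,18), (17,19).
Pick (1,2); next start ≥ 2 → (2,6); next start ≥ 6 → (7,8); next start ≥ 8 → (10,12); next start ≥ 12 → (14,16); next start ≥ 16 → (17,19).
Selected: (1,2) (2,6) (7,8) (10,12) (14,16) (17,19)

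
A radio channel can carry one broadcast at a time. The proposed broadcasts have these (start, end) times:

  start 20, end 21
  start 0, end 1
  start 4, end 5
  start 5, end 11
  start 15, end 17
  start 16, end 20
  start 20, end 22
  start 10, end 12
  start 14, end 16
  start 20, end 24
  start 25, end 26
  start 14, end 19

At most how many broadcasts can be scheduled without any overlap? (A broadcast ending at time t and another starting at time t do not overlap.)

7

By end time: (0,1), (4,5), (5,11), (10,12), (14,16), (15,17), (14,19), (16,20), (20,21), (20,22), (20,24), (25,26).
Pick (0,1); next start ≥ 1 → (4,5); next start ≥ 5 → (5,11); next start ≥ 11 → (14,16); next start ≥ 16 → (16,20); next start ≥ 20 → (20,21); next start ≥ 21 → (25,26).
Selected 7 broadcasts.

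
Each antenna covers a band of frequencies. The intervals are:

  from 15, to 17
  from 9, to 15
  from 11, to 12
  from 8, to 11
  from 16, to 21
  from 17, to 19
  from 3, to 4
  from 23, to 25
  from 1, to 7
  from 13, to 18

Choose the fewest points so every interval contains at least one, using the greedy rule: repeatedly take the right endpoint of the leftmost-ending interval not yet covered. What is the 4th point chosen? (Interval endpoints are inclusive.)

25

Sort by right endpoint; whenever an interval is uncovered, place a point at its right end.
Sorted: [3,4] [1,7] [8,11] [11,12] [9,15] [15,17] [13,18] [17,19] [16,21] [23,25]
{[3,4],[1,7]} hit by 4; {[8,11],[11,12],[9,15]} hit by 11; {[15,17],[13,18],[17,19],[16,21]} hit by 17; {[23,25]} hit by 25.
Points: 4, 11, 17, 25 (4 total).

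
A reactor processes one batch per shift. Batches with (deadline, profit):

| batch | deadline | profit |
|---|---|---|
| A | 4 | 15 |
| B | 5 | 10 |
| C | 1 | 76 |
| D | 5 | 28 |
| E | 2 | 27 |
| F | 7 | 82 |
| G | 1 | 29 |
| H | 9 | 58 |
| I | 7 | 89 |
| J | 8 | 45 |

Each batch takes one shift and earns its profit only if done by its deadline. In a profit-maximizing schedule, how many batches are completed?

9

Sort by profit descending; place each in the latest free slot ≤ its deadline.
Profit order: I=89 F=82 C=76 H=58 J=45 G=29 D=28 E=27 A=15 B=10
Assign: I→slot 7, F→slot 6, C→slot 1, H→slot 9, J→slot 8, G skipped, D→slot 5, E→slot 2, A→slot 4, B→slot 3.
Slots: [1:C] [2:E] [3:B] [4:A] [5:D] [6:F] [7:I] [8:J] [9:H]
9 of 10 scheduled.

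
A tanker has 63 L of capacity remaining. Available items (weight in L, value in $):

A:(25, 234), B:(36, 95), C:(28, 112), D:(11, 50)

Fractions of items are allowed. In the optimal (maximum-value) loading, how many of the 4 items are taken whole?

Sort by value per unit weight and fill in that order.
Ratios (sorted): A 9.36, D 4.55, C 4.00, B 2.64
take A (25 @ 234); take D (11 @ 50); take 27/28 of C → 108.00. Capacity used 63/63.
2 item(s) taken whole; one partial (take 27/28 of C).

2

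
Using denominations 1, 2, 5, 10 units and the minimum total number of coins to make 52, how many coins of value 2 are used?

52 − 5×10→2 − 1×2→0
Count of 2: 1

1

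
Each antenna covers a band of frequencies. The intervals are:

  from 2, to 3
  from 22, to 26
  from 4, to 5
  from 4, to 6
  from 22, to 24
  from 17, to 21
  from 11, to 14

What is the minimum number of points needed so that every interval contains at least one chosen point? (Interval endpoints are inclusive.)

5

Process intervals by earliest right end; each time one isn't hit yet, stab at its right endpoint.
Sorted: [2,3] [4,5] [4,6] [11,14] [17,21] [22,24] [22,26]
{[2,3]} hit by 3; {[4,5],[4,6]} hit by 5; {[11,14]} hit by 14; {[17,21]} hit by 21; {[22,24],[22,26]} hit by 24.
Points: 3, 5, 14, 21, 24 (5 total).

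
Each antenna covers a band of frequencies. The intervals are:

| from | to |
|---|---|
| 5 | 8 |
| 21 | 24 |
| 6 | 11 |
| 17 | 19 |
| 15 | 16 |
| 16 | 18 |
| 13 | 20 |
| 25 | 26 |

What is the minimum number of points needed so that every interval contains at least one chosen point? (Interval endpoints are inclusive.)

Sorted: [5,8] [6,11] [15,16] [16,18] [17,19] [13,20] [21,24] [25,26]
{[5,8],[6,11]} hit by 8; {[15,16],[16,18]} hit by 16; {[17,19],[13,20]} hit by 19; {[21,24]} hit by 24; {[25,26]} hit by 26.
Points: 8, 16, 19, 24, 26 (5 total).

5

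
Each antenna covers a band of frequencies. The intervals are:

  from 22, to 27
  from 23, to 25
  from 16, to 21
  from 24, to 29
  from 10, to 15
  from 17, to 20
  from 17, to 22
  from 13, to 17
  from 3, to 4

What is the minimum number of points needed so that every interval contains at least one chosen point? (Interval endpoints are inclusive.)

Process intervals by earliest right end; each time one isn't hit yet, stab at its right endpoint.
Sorted: [3,4] [10,15] [13,17] [17,20] [16,21] [17,22] [23,25] [22,27] [24,29]
{[3,4]} hit by 4; {[10,15],[13,17]} hit by 15; {[17,20],[16,21],[17,22]} hit by 20; {[23,25],[22,27],[24,29]} hit by 25.
Points: 4, 15, 20, 25 (4 total).

4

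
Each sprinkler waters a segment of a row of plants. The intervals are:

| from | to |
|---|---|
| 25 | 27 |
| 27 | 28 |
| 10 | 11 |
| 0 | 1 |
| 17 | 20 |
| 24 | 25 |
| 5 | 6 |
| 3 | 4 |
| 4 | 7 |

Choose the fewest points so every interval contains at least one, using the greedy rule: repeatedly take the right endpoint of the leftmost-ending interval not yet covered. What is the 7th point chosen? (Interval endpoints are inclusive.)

By right end: [0,1]  [3,4]  [5,6]  [4,7]  [10,11]  [17,20]  [24,25]  [25,27]  [27,28]
[0,1] uncovered → point at 1; [3,4] uncovered → point at 4; [5,6] uncovered → point at 6; [10,11] uncovered → point at 11; [17,20] uncovered → point at 20; [24,25] uncovered → point at 25; [27,28] uncovered → point at 28.
Points: 1, 4, 6, 11, 20, 25, 28 (7 total).

28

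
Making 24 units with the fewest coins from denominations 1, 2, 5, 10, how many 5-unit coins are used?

Use the largest denomination that fits, subtract, and repeat.
24 − 2×10→4 − 2×2→0
Count of 5: 0

0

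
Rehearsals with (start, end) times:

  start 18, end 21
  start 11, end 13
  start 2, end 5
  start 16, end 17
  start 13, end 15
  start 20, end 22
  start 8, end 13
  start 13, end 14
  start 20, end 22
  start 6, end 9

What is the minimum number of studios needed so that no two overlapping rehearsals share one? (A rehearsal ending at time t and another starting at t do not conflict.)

The answer is the maximum number of intervals overlapping at any instant.
starts: [2, 6, 8, 11, 13, 13, 16, 18, 20, 20]
ends:   [5, 9, 13, 13, 14, 15, 17, 21, 22, 22]
s2→1 e5→0 s6→1 s8→2 e9→1 s11→2 e13→1 e13→0 s13→1 s13→2 e14→1 e15→0 s16→1 e17→0 s18→1 s20→2 s20→3  — peak 3.

3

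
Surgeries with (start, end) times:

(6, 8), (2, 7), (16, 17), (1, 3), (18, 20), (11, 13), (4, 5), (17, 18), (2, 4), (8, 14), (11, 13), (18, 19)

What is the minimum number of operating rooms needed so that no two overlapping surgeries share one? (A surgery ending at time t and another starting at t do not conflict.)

3

The answer is the maximum number of intervals overlapping at any instant.
starts: [1, 2, 2, 4, 6, 8, 11, 11, 16, 17, 18, 18]
ends:   [3, 4, 5, 7, 8, 13, 13, 14, 17, 18, 19, 20]
s1→1 s2→2 s2→3  — peak 3.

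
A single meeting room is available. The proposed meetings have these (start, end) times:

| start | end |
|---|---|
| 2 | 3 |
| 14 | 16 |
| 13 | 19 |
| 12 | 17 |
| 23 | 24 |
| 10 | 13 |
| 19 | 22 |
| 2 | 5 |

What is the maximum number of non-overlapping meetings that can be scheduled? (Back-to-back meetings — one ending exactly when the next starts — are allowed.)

5

Greedy by earliest finish: after sorting by end time, pick each interval compatible with the last pick.
By end time: (2,3), (2,5), (10,13), (14,16), (12,17), (13,19), (19,22), (23,24).
Pick (2,3); next start ≥ 3 → (10,13); next start ≥ 13 → (14,16); next start ≥ 16 → (19,22); next start ≥ 22 → (23,24).
Selected 5 meetings.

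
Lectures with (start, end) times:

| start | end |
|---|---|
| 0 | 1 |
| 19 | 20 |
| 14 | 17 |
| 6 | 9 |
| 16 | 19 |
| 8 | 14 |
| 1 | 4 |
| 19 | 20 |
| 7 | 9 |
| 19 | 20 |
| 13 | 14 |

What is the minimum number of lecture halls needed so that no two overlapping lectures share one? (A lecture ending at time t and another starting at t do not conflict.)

starts: [0, 1, 6, 7, 8, 13, 14, 16, 19, 19, 19]
ends:   [1, 4, 9, 9, 14, 14, 17, 19, 20, 20, 20]
s0→1 e1→0 s1→1 e4→0 s6→1 s7→2 s8→3  — peak 3.

3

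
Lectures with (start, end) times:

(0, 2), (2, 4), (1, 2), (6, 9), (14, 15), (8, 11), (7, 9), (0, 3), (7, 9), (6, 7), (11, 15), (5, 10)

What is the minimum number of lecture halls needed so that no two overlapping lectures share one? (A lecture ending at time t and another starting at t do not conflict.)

Count concurrent intervals with a sweep; the peak is the room count.
starts: [0, 0, 1, 2, 5, 6, 6, 7, 7, 8, 11, 14]
ends:   [2, 2, 3, 4, 7, 9, 9, 9, 10, 11, 15, 15]
s0→1 s0→2 s1→3 e2→2 e2→1 s2→2 e3→1 e4→0 s5→1 s6→2 s6→3 e7→2 s7→3 s7→4 s8→5  — peak 5.

5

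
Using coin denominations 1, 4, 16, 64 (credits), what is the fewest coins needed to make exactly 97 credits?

4

Use the largest denomination that fits, subtract, and repeat.
97 − 1×64→33 − 2×16→1 − 1×1→0
Total coins = 1 + 2 + 1 = 4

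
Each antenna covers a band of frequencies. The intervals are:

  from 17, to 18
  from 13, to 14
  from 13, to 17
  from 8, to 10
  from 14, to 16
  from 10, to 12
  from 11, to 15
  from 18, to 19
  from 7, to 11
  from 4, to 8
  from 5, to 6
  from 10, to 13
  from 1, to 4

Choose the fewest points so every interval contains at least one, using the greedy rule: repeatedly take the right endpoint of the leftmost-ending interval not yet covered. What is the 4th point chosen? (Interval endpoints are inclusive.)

14

Process intervals by earliest right end; each time one isn't hit yet, stab at its right endpoint.
By right end: [1,4]  [5,6]  [4,8]  [8,10]  [7,11]  [10,12]  [10,13]  [13,14]  [11,15]  [14,16]  [13,17]  [17,18]  [18,19]
[1,4] uncovered → point at 4; [5,6] uncovered → point at 6; [8,10] uncovered → point at 10; [13,14] uncovered → point at 14; [17,18] uncovered → point at 18.
Points: 4, 6, 10, 14, 18 (5 total).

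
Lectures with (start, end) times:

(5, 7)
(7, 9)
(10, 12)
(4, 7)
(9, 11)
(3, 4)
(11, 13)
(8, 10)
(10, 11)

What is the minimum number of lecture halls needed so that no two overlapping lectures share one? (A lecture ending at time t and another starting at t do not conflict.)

starts: [3, 4, 5, 7, 8, 9, 10, 10, 11]
ends:   [4, 7, 7, 9, 10, 11, 11, 12, 13]
s3→1 e4→0 s4→1 s5→2 e7→1 e7→0 s7→1 s8→2 e9→1 s9→2 e10→1 s10→2 s10→3  — peak 3.

3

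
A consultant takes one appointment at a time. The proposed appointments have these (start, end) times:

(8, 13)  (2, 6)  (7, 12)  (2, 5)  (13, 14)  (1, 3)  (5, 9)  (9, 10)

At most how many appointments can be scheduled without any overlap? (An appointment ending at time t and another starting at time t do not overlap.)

Greedy by earliest finish: after sorting by end time, pick each interval compatible with the last pick.
Sorted by end: (1,3)  (2,5)  (2,6)  (5,9)  (9,10)  (7,12)  (8,13)  (13,14)
take (1,3); take (5,9); take (9,10); take (13,14).
Selected 4 appointments.

4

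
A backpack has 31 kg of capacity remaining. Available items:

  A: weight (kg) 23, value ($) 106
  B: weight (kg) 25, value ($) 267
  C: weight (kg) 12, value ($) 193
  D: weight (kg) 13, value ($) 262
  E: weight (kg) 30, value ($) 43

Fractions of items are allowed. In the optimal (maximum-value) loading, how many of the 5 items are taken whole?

2

Sort by value per unit weight and fill in that order.
Ratios (sorted): D 20.15, C 16.08, B 10.68, A 4.61, E 1.43
take D (13 @ 262); take C (12 @ 193); take 6/25 of B → 64.08. Capacity used 31/31.
2 item(s) taken whole; one partial (take 6/25 of B).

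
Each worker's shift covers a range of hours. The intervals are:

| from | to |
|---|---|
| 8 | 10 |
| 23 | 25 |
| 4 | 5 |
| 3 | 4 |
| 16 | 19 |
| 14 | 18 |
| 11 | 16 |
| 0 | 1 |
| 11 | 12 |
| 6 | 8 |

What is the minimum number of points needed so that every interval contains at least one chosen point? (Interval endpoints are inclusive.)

6

Process intervals by earliest right end; each time one isn't hit yet, stab at its right endpoint.
Sorted: [0,1] [3,4] [4,5] [6,8] [8,10] [11,12] [11,16] [14,18] [16,19] [23,25]
{[0,1]} hit by 1; {[3,4],[4,5]} hit by 4; {[6,8],[8,10]} hit by 8; {[11,12],[11,16]} hit by 12; {[14,18],[16,19]} hit by 18; {[23,25]} hit by 25.
Points: 1, 4, 8, 12, 18, 25 (6 total).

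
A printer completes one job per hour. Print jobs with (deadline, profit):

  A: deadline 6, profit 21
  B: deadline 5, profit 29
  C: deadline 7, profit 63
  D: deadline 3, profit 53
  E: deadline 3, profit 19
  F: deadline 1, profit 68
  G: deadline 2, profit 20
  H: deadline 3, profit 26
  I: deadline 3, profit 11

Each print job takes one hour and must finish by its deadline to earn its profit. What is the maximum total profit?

260

Profit order: F=68 C=63 D=53 B=29 H=26 A=21 G=20 E=19 I=11
Assign: F→slot 1, C→slot 7, D→slot 3, B→slot 5, H→slot 2, A→slot 6, G skipped, E skipped, I skipped.
Slots: [1:F] [2:H] [3:D] [5:B] [6:A] [7:C]
Profit = 68 + 26 + 53 + 29 + 21 + 63 = 260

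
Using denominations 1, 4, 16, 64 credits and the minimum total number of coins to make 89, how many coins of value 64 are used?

1

Use the largest denomination that fits, subtract, and repeat.
89 = 1×64 + 1×16 + 2×4 + 1×1
Count of 64: 1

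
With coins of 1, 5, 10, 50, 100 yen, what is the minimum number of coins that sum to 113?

113 = 1×100 + 1×10 + 3×1
Total coins = 1 + 1 + 3 = 5

5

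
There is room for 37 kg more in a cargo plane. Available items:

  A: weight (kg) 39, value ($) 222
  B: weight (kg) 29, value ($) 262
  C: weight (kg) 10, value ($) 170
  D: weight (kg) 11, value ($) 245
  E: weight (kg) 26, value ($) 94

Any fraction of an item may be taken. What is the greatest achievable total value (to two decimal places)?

559.55

Sort by value per unit weight and fill in that order.
Order: D (245/11=22.27) > C (170/10=17.00) > B (262/29=9.03) > A (222/39=5.69) > E (94/26=3.62)
Fill: take D (11 @ 245) → take C (10 @ 170) → take 16/29 of B → 144.55; 37/37 used.
Total value = 559.55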